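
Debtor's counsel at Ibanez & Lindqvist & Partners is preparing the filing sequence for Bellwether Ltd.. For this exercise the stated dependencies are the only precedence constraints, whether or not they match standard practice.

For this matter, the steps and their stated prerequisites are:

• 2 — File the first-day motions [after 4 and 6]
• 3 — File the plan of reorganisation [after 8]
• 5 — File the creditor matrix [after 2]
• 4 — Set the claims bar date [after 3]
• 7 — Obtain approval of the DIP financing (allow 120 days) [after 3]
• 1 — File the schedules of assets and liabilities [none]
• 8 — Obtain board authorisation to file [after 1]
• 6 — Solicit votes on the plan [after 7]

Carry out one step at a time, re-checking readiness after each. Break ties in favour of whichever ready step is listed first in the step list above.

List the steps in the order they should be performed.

1, 8, 3, 4, 7, 6, 2, 5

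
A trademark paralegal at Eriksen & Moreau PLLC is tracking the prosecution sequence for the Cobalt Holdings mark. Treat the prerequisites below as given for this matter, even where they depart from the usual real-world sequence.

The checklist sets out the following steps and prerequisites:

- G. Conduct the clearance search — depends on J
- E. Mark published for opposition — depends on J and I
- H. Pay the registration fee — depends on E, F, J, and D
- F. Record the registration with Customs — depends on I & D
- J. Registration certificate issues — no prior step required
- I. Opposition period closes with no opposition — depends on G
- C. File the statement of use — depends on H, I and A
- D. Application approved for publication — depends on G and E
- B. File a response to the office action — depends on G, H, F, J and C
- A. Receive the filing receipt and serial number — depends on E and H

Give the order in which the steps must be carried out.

J G I E D F H A C B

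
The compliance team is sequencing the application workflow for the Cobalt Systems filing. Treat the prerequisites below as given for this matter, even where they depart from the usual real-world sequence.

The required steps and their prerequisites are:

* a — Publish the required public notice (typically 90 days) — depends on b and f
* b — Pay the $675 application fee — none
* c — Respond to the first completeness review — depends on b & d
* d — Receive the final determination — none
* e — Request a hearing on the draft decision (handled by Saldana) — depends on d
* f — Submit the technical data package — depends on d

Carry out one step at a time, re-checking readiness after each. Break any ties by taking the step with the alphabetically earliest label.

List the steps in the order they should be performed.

b and d have no prerequisites; b has the earlier label, so b is first.
That leaves d as the only ready step → d.
Ready: c, e and f. c has the earlier label → c.
e and f are both available; e has the earlier label → e.
Next only f has its prerequisites met → f.
a needed b and f, now all done → a.

b, d, c, e, f, a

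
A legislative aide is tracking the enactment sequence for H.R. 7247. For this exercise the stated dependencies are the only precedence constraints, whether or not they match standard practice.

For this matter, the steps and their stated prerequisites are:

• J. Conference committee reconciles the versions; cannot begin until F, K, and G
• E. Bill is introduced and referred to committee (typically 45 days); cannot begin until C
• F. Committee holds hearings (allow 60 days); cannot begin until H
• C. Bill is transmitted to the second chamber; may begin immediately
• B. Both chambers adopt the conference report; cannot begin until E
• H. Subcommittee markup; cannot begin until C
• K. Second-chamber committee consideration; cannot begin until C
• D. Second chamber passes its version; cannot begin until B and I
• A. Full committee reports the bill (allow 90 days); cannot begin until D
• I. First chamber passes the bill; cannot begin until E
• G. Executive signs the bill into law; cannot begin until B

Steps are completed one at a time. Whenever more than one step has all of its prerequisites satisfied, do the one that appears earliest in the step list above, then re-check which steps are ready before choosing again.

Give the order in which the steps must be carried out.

C → E → B → H → F → K → I → D → A → G → J

C is the only step with nothing outstanding, so it goes first.
Now E, H and K have their prerequisites met. E is listed earlier, so E next.
Now B, H, K and I have their prerequisites met. B is listed earlier, so B next.
Now H, K, I and G have their prerequisites met. H is listed earlier, so H next.
F, K, I and G are all available; F is listed earlier → F.
Now K, I and G have their prerequisites met. K is listed earlier, so K next.
I and G are both available; I is listed earlier → I.
D now also ready, so the ready set is {D, G}; D is listed earlier → D.
A now also ready, so the ready set is {A, G}; A is listed earlier → A.
That leaves G as the only ready step → G.
J needed F, K and G, now all done → J.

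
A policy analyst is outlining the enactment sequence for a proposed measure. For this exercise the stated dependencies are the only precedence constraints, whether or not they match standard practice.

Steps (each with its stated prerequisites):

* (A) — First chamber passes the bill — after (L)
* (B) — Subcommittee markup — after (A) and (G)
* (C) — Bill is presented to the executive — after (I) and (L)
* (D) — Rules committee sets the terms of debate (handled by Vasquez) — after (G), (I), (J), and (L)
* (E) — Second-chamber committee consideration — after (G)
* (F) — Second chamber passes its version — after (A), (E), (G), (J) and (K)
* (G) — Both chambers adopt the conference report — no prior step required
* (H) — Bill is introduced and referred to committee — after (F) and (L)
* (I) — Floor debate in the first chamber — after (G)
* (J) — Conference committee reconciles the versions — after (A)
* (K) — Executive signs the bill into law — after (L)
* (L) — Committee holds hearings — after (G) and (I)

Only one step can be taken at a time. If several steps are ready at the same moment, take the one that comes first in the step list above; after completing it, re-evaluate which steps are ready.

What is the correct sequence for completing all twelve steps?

(G) (E) (I) (L) (A) (B) (C) (J) (D) (K) (F) (H)

(G) is the only step with nothing outstanding, so it goes first.
Now (E) and (I) have their prerequisites met. (E) is listed earlier, so (E) next.
(I) needed (G), now all done → (I).
Next only (L) has its prerequisites met → (L).
Now (A), (C) and (K) have their prerequisites met. (A) is listed earlier, so (A) next.
Ready: (B), (C), (J) and (K). (B) is listed earlier → (B).
Now (C), (J) and (K) have their prerequisites met. (C) is listed earlier, so (C) next.
Now (J) and (K) have their prerequisites met. (J) is listed earlier, so (J) next.
(D) and (K) are both available; (D) is listed earlier → (D).
(K) needed (L), now all done → (K).
Next only (F) has its prerequisites met → (F).
(H) needed (F) and (L), now all done → (H).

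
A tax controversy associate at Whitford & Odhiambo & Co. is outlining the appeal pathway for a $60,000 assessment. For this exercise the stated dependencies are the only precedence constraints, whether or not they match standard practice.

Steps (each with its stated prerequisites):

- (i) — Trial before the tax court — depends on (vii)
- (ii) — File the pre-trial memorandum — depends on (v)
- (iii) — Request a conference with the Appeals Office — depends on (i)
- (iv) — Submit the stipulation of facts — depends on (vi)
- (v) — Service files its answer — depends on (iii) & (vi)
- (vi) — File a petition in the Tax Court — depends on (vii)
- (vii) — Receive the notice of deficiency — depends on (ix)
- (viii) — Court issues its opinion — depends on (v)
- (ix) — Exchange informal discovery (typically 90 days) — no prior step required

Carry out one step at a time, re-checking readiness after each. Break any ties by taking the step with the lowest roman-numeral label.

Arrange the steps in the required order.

(ix) → (vii) → (i) → (iii) → (vi) → (iv) → (v) → (ii) → (viii)

(ix) has no prerequisites → (ix) first.
(vii) is the only step now ready → (vii).
(i) and (vi) are both available; (i) has the earlier label → (i).
(iii) now also ready, so the ready set is {(iii), (vi)}; (iii) has the earlier label → (iii).
(vi) needed (vii), now all done → (vi).
Ready: (iv) and (v). (iv) has the earlier label → (iv).
(v) is the only step now ready → (v).
(ii) and (viii) are both available; (ii) has the earlier label → (ii).
(viii) is the only step now ready → (viii).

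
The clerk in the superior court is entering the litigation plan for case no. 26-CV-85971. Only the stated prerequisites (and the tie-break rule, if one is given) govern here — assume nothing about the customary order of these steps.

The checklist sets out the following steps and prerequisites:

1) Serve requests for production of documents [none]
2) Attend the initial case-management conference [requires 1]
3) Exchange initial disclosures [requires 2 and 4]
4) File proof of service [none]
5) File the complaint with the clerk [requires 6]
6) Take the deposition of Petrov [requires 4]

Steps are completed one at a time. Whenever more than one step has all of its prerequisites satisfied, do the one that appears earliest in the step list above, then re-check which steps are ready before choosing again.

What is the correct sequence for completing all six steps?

1, 2, 4, 3, 6, 5

Nothing is required for 1 and 4. 1 is listed earlier → 1 first.
2 now also ready, so the ready set is {2, 4}; 2 is listed earlier → 2.
Next only 4 has its prerequisites met → 4.
Ready: 3 and 6. 3 is listed earlier → 3.
That leaves 6 as the only ready step → 6.
That leaves 5 as the only ready step → 5.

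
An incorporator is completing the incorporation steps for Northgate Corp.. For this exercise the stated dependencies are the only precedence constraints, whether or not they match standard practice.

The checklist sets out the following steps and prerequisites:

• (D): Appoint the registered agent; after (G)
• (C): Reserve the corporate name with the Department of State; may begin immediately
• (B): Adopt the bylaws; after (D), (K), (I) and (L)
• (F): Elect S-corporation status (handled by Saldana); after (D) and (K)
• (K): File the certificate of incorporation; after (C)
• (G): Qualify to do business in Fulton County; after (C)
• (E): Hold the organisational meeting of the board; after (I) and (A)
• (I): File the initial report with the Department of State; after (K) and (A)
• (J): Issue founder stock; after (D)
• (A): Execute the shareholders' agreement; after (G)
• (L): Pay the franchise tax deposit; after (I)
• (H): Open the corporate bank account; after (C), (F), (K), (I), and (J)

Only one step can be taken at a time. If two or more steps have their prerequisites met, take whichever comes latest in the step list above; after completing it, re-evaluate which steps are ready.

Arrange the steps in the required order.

(C), (G), (A), (K), (I), (L), (E), (D), (J), (F), (H), (B)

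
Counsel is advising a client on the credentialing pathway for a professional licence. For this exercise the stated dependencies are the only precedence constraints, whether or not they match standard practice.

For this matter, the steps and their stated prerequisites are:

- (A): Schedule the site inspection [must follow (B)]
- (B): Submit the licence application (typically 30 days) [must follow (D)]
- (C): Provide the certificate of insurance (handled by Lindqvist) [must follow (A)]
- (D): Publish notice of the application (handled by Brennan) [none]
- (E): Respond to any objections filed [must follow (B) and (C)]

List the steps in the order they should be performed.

(D) → (B) → (A) → (C) → (E)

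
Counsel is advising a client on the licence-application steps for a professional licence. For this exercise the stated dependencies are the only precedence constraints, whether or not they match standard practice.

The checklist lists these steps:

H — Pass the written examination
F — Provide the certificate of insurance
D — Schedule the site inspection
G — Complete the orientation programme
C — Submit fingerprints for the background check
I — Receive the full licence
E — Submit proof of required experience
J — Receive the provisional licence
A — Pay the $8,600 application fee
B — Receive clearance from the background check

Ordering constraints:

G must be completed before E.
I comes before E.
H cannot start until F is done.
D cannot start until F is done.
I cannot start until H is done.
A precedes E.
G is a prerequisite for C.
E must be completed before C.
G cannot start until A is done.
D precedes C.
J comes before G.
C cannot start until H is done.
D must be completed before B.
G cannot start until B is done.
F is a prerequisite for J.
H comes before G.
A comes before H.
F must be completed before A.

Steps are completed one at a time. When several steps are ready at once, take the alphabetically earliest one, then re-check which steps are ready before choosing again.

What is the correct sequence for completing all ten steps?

F, A, D, B, H, I, J, G, E, C

F has no prerequisites → F first.
Ready: A, D and J. A has the earlier label → A.
Ready: D, H and J. D has the earlier label → D.
B, H and J are all available; B has the earlier label → B.
H and J are both available; H has the earlier label → H.
I now also ready, so the ready set is {I, J}; I has the earlier label → I.
J needed F, now all done → J.
G needed A, B, H and J, now all done → G.
E needed A, G and I, now all done → E.
C needed D, E, G and H, now all done → C.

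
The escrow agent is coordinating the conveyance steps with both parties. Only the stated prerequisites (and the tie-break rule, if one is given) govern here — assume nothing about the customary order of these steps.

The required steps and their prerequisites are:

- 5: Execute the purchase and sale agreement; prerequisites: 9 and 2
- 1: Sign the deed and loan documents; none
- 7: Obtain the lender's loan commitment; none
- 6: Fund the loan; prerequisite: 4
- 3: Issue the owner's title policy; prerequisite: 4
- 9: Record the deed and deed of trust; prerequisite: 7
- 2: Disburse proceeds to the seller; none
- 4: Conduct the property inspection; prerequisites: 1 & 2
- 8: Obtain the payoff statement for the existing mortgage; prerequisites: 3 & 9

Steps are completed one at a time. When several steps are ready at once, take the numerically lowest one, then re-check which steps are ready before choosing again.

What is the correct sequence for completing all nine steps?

1 → 2 → 4 → 3 → 6 → 7 → 9 → 5 → 8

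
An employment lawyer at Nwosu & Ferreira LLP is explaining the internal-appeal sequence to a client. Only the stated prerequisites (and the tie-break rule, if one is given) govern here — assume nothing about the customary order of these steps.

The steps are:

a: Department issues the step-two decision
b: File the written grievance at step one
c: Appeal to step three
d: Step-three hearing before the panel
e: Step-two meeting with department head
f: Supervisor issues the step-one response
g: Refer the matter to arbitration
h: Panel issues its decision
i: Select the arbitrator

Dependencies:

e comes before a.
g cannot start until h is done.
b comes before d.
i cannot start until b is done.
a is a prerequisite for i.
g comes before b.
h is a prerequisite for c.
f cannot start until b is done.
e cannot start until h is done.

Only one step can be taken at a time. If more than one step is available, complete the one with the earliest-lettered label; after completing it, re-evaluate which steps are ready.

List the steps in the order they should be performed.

h, c, e, a, g, b, d, f, i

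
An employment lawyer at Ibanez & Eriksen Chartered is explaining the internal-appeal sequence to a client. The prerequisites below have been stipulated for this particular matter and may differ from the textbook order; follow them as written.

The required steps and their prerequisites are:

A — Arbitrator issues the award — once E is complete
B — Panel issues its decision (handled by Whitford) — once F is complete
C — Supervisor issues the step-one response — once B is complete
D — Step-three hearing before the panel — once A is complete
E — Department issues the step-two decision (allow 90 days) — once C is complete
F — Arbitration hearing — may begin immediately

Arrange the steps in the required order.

F has no prerequisites → F first.
B needed F, now all done → B.
Next only C has its prerequisites met → C.
Next only E has its prerequisites met → E.
Next only A has its prerequisites met → A.
That leaves D as the only ready step → D.

F, B, C, E, A, D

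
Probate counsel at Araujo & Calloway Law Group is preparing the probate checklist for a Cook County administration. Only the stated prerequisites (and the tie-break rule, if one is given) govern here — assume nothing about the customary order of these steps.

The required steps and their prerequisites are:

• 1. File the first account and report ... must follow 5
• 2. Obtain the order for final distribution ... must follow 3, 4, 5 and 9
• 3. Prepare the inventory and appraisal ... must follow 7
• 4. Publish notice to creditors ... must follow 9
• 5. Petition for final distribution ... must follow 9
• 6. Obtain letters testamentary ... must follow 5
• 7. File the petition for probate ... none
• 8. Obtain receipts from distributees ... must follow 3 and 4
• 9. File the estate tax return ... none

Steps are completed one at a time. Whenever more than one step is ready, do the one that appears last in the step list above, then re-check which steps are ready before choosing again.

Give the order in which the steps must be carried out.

Nothing is required for 9 and 7. 9 is listed later → 9 first.
5 and 4 now also ready, so the ready set is {7, 5, 4}; 7 is listed later → 7.
Now 5, 4 and 3 have their prerequisites met. 5 is listed later, so 5 next.
Ready: 6, 4, 3 and 1. 6 is listed later → 6.
4, 3 and 1 are all available; 4 is listed later → 4.
Now 3 and 1 have their prerequisites met. 3 is listed later, so 3 next.
Ready: 8, 2 and 1. 8 is listed later → 8.
Now 2 and 1 have their prerequisites met. 2 is listed later, so 2 next.
1 needed 5, now all done → 1.

9, 7, 5, 6, 4, 3, 8, 2, 1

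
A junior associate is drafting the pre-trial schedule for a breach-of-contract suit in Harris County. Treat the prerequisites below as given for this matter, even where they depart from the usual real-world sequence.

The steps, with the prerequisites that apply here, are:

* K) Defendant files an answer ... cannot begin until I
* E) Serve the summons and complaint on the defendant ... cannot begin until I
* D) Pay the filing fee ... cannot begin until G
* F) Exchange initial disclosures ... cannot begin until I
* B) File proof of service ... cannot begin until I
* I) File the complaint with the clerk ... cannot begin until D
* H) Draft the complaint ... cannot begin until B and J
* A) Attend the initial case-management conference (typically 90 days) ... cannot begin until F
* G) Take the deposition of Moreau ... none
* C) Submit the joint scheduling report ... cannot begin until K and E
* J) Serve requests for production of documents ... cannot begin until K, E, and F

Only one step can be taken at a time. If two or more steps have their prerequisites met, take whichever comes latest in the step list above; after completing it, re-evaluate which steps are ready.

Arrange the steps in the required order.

Only G has no prerequisites, so it is first.
D needed G, now all done → D.
That leaves I as the only ready step → I.
Now B, F, E and K have their prerequisites met. B is listed later, so B next.
Now F, E and K have their prerequisites met. F is listed later, so F next.
A now also ready, so the ready set is {A, E, K}; A is listed later → A.
Ready: E and K. E is listed later → E.
That leaves K as the only ready step → K.
Ready: J and C. J is listed later → J.
C and H are both available; C is listed later → C.
That leaves H as the only ready step → H.

G, D, I, B, F, A, E, K, J, C, H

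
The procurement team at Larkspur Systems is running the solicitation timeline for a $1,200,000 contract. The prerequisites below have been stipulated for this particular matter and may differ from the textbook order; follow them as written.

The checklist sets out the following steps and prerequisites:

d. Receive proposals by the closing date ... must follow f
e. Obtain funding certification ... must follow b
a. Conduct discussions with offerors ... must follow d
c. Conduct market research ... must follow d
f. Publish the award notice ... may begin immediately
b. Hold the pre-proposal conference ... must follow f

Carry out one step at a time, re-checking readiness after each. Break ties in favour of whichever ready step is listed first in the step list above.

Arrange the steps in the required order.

f is the only step with nothing outstanding, so it goes first.
d and b are both available; d is listed earlier → d.
a, c and b are all available; a is listed earlier → a.
c and b are both available; c is listed earlier → c.
b needed f, now all done → b.
e needed b, now all done → e.

f, d, a, c, b, e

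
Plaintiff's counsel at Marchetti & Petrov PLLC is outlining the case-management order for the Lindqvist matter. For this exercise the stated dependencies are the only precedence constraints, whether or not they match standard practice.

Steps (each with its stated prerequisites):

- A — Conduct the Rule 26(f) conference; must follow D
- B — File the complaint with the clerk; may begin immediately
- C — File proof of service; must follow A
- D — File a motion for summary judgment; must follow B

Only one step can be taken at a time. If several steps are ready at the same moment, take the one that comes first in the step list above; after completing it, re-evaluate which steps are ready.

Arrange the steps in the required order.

B, D, A, C

Only B has no prerequisites, so it is first.
That leaves D as the only ready step → D.
A is the only step now ready → A.
C is the only step now ready → C.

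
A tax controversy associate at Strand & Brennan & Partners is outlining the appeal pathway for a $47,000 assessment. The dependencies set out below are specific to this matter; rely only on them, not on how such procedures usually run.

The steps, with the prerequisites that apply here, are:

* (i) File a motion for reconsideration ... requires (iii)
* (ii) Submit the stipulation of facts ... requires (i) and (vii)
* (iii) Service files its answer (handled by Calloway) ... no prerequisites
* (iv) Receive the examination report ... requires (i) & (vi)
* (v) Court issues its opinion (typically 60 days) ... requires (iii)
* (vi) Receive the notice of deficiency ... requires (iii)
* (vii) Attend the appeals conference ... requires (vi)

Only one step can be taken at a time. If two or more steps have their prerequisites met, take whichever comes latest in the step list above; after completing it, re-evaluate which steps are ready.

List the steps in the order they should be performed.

(iii) (vi) (vii) (v) (i) (iv) (ii)

(iii) has no prerequisites → (iii) first.
(vi), (v) and (i) are all available; (vi) is listed later → (vi).
Ready: (vii), (v) and (i). (vii) is listed later → (vii).
(v) and (i) are both available; (v) is listed later → (v).
Next only (i) has its prerequisites met → (i).
Ready: (iv) and (ii). (iv) is listed later → (iv).
(ii) needed (vii) and (i), now all done → (ii).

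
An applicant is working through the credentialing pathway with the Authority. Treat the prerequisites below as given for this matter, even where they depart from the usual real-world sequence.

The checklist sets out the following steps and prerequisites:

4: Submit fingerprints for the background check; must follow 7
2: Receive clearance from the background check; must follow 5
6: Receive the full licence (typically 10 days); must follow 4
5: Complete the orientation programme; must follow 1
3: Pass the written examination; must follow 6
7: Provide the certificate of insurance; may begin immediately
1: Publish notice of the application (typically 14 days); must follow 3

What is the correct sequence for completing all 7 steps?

Only 7 has no prerequisites, so it is first.
That leaves 4 as the only ready step → 4.
That leaves 6 as the only ready step → 6.
3 needed 6, now all done → 3.
Next only 1 has its prerequisites met → 1.
Next only 5 has its prerequisites met → 5.
2 is the only step now ready → 2.

7, 4, 6, 3, 1, 5, 2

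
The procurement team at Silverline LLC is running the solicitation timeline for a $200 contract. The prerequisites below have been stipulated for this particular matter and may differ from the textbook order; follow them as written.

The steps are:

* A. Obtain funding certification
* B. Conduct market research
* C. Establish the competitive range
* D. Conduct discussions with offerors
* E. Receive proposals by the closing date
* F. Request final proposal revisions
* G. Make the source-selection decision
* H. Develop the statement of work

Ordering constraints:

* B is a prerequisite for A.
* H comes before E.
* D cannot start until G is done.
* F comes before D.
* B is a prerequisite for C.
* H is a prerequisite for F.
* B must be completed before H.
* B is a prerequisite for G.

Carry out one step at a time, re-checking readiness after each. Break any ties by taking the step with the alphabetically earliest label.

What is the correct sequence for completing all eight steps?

B has no prerequisites → B first.
Ready: A, C, G and H. A has the earlier label → A.
Ready: C, G and H. C has the earlier label → C.
G and H are both available; G has the earlier label → G.
Next only H has its prerequisites met → H.
Ready: E and F. E has the earlier label → E.
F needed H, now all done → F.
That leaves D as the only ready step → D.

B, A, C, G, H, E, F, D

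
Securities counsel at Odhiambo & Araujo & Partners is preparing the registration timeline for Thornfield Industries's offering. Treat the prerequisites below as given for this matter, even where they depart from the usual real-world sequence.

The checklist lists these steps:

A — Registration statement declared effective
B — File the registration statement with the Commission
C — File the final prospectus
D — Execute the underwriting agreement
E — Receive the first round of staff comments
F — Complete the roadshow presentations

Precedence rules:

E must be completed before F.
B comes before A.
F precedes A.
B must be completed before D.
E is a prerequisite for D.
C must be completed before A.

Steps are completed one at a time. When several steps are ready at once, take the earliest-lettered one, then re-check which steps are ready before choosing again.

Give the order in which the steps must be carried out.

B, C, E, D, F, A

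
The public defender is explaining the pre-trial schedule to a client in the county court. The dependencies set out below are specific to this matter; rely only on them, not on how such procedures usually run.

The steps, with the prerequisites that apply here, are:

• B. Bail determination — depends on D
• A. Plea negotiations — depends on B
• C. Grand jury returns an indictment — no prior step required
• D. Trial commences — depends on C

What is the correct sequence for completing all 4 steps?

C → D → B → A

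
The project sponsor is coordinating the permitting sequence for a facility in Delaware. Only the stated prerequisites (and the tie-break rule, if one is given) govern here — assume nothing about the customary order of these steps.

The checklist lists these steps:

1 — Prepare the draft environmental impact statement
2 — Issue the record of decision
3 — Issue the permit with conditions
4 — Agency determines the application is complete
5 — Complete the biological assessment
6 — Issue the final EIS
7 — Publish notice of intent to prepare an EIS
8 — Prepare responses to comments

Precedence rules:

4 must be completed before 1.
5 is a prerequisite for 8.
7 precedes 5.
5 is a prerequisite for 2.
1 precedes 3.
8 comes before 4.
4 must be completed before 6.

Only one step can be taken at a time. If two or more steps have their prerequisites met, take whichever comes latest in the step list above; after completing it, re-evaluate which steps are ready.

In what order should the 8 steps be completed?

7 5 8 4 6 2 1 3

Only 7 has no prerequisites, so it is first.
That leaves 5 as the only ready step → 5.
Ready: 8 and 2. 8 is listed later → 8.
Now 4 and 2 have their prerequisites met. 4 is listed later, so 4 next.
6, 2 and 1 are all available; 6 is listed later → 6.
Now 2 and 1 have their prerequisites met. 2 is listed later, so 2 next.
1 needed 4, now all done → 1.
Next only 3 has its prerequisites met → 3.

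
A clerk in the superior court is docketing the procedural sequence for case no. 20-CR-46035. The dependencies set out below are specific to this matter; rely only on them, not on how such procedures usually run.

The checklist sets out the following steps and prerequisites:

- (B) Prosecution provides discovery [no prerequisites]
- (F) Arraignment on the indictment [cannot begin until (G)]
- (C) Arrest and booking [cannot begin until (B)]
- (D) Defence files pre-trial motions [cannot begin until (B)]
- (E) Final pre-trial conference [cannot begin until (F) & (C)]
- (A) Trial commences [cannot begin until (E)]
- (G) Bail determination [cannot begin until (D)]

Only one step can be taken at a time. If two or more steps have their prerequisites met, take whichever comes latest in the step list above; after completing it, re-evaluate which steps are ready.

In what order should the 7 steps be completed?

(B), (D), (G), (C), (F), (E), (A)

Only (B) has no prerequisites, so it is first.
Now (D) and (C) have their prerequisites met. (D) is listed later, so (D) next.
(G) now also ready, so the ready set is {(G), (C)}; (G) is listed later → (G).
Now (C) and (F) have their prerequisites met. (C) is listed later, so (C) next.
(F) needed (G), now all done → (F).
(E) is the only step now ready → (E).
(A) is the only step now ready → (A).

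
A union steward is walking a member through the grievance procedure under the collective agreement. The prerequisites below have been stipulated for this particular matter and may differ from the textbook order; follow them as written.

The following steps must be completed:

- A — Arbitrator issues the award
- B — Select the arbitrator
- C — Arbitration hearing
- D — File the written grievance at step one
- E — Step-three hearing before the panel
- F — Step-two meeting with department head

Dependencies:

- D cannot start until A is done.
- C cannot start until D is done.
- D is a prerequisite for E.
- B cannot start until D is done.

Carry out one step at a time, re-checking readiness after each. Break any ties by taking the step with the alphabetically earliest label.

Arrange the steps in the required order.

A D B C E F

Nothing is required for A and F. A has the earlier label → A first.
D now also ready, so the ready set is {D, F}; D has the earlier label → D.
B, C and E now also ready, so the ready set is {B, C, E, F}; B has the earlier label → B.
C, E and F are all available; C has the earlier label → C.
Ready: E and F. E has the earlier label → E.
F is the only step now ready → F.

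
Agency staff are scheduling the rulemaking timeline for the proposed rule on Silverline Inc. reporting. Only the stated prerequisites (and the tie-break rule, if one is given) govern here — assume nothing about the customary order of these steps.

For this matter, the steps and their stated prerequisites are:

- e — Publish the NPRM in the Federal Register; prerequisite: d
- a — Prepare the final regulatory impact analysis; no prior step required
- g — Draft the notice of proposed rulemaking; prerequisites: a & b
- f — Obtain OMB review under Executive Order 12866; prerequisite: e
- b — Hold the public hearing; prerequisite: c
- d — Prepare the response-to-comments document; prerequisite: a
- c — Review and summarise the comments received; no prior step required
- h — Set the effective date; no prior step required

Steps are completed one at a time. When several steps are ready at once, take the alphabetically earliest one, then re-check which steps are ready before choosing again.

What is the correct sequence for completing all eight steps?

Nothing is required for a, c and h. a has the earlier label → a first.
Ready: c, d and h. c has the earlier label → c.
Ready: b, d and h. b has the earlier label → b.
g now also ready, so the ready set is {d, g, h}; d has the earlier label → d.
e now also ready, so the ready set is {e, g, h}; e has the earlier label → e.
Ready: f, g and h. f has the earlier label → f.
Ready: g and h. g has the earlier label → g.
h is the only step now ready → h.

a → c → b → d → e → f → g → h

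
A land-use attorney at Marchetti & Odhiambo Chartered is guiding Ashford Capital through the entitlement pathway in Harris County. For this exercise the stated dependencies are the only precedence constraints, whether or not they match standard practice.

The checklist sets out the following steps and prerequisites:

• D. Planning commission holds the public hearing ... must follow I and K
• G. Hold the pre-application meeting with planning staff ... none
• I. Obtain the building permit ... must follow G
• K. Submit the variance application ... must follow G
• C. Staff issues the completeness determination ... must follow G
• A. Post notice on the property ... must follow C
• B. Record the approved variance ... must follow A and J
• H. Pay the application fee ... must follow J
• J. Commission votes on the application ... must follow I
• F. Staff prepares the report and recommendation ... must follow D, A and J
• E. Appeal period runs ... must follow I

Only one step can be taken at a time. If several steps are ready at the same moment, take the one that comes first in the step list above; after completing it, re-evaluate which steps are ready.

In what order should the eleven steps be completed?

G → I → K → D → C → A → J → B → H → F → E

G has no prerequisites → G first.
Ready: I, K and C. I is listed earlier → I.
J and E now also ready, so the ready set is {K, C, J, E}; K is listed earlier → K.
D now also ready, so the ready set is {D, C, J, E}; D is listed earlier → D.
Ready: C, J and E. C is listed earlier → C.
Ready: A, J and E. A is listed earlier → A.
J and E are both available; J is listed earlier → J.
B, H and F now also ready, so the ready set is {B, H, F, E}; B is listed earlier → B.
Now H, F and E have their prerequisites met. H is listed earlier, so H next.
Ready: F and E. F is listed earlier → F.
That leaves E as the only ready step → E.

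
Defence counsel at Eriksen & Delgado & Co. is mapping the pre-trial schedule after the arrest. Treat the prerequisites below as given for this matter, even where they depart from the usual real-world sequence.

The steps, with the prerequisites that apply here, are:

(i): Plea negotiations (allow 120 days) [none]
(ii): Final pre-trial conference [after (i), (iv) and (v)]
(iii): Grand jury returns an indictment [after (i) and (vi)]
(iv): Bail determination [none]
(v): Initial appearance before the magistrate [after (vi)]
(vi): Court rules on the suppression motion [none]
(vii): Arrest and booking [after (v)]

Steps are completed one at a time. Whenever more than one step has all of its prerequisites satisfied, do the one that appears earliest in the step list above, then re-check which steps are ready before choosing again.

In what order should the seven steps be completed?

Nothing is required for (i), (iv) and (vi). (i) is listed earlier → (i) first.
(iv) and (vi) are both available; (iv) is listed earlier → (iv).
That leaves (vi) as the only ready step → (vi).
(iii) and (v) are both available; (iii) is listed earlier → (iii).
Next only (v) has its prerequisites met → (v).
(ii) and (vii) are both available; (ii) is listed earlier → (ii).
(vii) is the only step now ready → (vii).

(i), (iv), (vi), (iii), (v), (ii), (vii)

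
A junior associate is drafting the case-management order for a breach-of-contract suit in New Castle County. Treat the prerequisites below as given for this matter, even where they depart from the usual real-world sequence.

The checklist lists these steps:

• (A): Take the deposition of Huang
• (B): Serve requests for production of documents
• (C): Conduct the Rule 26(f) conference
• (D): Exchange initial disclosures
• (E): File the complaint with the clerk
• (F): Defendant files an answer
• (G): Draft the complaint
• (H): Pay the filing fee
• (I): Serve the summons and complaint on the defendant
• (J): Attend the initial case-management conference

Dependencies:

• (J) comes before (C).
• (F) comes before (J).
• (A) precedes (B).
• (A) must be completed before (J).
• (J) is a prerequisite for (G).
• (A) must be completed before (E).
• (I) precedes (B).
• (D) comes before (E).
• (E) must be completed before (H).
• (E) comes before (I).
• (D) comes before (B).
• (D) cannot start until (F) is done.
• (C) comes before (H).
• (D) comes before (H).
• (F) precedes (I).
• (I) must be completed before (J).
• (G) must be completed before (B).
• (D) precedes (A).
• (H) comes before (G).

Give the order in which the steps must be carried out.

Only (F) has no prerequisites, so it is first.
(D) is the only step now ready → (D).
(A) is the only step now ready → (A).
Next only (E) has its prerequisites met → (E).
(I) is the only step now ready → (I).
(J) is the only step now ready → (J).
(C) is the only step now ready → (C).
That leaves (H) as the only ready step → (H).
That leaves (G) as the only ready step → (G).
That leaves (B) as the only ready step → (B).

(F) (D) (A) (E) (I) (J) (C) (H) (G) (B)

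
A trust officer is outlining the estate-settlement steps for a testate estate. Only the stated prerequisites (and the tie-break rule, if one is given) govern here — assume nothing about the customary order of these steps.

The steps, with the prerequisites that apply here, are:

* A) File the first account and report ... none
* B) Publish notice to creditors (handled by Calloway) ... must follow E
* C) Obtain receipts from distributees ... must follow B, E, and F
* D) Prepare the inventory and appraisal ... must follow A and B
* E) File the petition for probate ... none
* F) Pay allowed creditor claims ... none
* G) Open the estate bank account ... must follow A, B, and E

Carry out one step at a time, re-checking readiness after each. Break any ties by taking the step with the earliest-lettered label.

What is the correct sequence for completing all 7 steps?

A, E and F have no prerequisites; A has the earlier label, so A is first.
E and F are both available; E has the earlier label → E.
Now B and F have their prerequisites met. B has the earlier label, so B next.
D and G now also ready, so the ready set is {D, F, G}; D has the earlier label → D.
Ready: F and G. F has the earlier label → F.
Ready: C and G. C has the earlier label → C.
That leaves G as the only ready step → G.

A, E, B, D, F, C, G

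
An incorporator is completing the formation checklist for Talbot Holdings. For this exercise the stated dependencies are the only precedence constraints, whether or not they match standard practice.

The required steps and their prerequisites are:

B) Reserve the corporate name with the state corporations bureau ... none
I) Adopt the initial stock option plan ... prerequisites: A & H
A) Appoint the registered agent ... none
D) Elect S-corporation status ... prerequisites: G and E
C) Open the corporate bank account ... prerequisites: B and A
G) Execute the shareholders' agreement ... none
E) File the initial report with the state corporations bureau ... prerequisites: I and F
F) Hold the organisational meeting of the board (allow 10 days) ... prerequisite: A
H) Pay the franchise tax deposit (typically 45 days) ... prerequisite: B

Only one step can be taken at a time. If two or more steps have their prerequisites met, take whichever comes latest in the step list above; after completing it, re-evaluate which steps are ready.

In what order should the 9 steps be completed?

G, A, F, B, H, C, I, E, D

Nothing is required for G, A and B. G is listed later → G first.
Now A and B have their prerequisites met. A is listed later, so A next.
F now also ready, so the ready set is {F, B}; F is listed later → F.
Next only B has its prerequisites met → B.
Now H and C have their prerequisites met. H is listed later, so H next.
Ready: C and I. C is listed later → C.
I needed H and A, now all done → I.
E needed F and I, now all done → E.
D needed E and G, now all done → D.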